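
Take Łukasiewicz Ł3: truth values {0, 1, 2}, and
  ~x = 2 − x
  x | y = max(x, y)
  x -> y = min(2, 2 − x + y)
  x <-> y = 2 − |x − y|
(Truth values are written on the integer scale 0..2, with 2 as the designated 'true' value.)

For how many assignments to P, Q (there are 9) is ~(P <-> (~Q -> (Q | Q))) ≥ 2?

P = 0, Q = 0 ↦ 0  <
P = 0, Q = 1 ↦ 2  ≥
P = 0, Q = 2 ↦ 2  ≥
P = 1, Q = 0 ↦ 1  <
P = 1, Q = 1 ↦ 1  <
P = 1, Q = 2 ↦ 1  <
P = 2, Q = 0 ↦ 2  ≥
P = 2, Q = 1 ↦ 0  <
P = 2, Q = 2 ↦ 0  <
So 3 of the 9 assignments meet the threshold.

3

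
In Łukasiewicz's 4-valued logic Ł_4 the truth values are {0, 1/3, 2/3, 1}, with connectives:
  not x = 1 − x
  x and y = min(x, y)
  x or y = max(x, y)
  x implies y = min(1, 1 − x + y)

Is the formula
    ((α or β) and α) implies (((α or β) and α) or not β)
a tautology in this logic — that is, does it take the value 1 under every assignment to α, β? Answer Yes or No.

α = 0, β = 0 ↦ 1
α = 0, β = 1/3 ↦ 1
α = 0, β = 2/3 ↦ 1
α = 0, β = 1 ↦ 1
α = 1/3, β = 0 ↦ 1
α = 1/3, β = 1/3 ↦ 1
α = 1/3, β = 2/3 ↦ 1
α = 1/3, β = 1 ↦ 1
α = 2/3, β = 0 ↦ 1
α = 2/3, β = 1/3 ↦ 1
α = 2/3, β = 2/3 ↦ 1
α = 2/3, β = 1 ↦ 1
α = 1, β = 0 ↦ 1
α = 1, β = 1/3 ↦ 1
α = 1, β = 2/3 ↦ 1
α = 1, β = 1 ↦ 1
Every assignment gives a value ≥ 1.

Yes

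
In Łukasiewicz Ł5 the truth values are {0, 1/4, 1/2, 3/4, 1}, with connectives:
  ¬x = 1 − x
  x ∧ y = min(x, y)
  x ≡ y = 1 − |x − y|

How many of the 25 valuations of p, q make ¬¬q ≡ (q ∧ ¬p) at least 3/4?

value 1: 15 assignments (counts)
value 3/4: 4 assignments (counts)
value 1/2: 3 assignments
value 1/4: 2 assignments
value 0: 1 assignment
So 19 of the 25 assignments meet the threshold.

19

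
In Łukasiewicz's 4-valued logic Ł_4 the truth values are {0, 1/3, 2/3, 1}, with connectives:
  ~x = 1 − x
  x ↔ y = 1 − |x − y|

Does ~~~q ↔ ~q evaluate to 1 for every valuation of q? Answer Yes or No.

q = 0 ↦ 1
q = 1/3 ↦ 1
q = 2/3 ↦ 1
q = 1 ↦ 1
Every assignment gives a value ≥ 1.

Yes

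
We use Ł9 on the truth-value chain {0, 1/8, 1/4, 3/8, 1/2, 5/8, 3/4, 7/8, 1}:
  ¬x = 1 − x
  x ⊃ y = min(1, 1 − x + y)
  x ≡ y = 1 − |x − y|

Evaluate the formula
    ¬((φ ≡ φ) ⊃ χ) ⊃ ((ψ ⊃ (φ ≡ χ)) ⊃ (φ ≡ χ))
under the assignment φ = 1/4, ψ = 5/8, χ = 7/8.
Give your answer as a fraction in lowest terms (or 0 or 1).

1

φ ≡ φ = 1/4 ≡ 1/4 = 1
(φ ≡ φ) ⊃ χ = 1 ⊃ 7/8 = 7/8
¬((φ ≡ φ) ⊃ χ) = ¬7/8 = 1/8
φ ≡ χ = 1/4 ≡ 7/8 = 3/8
ψ ⊃ (φ ≡ χ) = 5/8 ⊃ 3/8 = 3/4
φ ≡ χ = 1/4 ≡ 7/8 = 3/8
(ψ ⊃ (φ ≡ χ)) ⊃ (φ ≡ χ) = 3/4 ⊃ 3/8 = 5/8
¬((φ ≡ φ) ⊃ χ) ⊃ ((ψ ⊃ (φ ≡ χ)) ⊃ (φ ≡ χ)) = 1/8 ⊃ 5/8 = 1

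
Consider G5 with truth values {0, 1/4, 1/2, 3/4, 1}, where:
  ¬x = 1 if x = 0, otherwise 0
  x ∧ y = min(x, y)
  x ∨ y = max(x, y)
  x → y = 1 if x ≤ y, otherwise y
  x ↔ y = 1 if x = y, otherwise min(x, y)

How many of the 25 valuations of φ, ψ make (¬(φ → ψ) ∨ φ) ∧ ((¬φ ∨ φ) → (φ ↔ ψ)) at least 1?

1

value 1: 1 assignment (counts)
value 3/4: 3 assignments
value 1/2: 5 assignments
value 1/4: 7 assignments
value 0: 9 assignments
So 1 of the 25 assignments meets the threshold.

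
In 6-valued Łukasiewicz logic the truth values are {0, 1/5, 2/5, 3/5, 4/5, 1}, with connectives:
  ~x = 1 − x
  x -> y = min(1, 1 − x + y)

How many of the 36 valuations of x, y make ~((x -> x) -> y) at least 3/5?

18

value 1: 6 assignments (counts)
value 4/5: 6 assignments (counts)
value 3/5: 6 assignments (counts)
value 2/5: 6 assignments
value 1/5: 6 assignments
value 0: 6 assignments
So 18 of the 36 assignments meet the threshold.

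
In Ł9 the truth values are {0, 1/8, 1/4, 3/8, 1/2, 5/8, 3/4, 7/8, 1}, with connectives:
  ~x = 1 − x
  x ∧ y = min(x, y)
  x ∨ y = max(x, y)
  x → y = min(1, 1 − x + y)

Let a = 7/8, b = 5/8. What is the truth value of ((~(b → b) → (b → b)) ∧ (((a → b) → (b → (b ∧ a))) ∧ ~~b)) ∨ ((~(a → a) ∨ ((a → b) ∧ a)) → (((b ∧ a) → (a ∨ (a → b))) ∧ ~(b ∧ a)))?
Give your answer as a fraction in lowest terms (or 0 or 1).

b → b = 5/8 → 5/8 = 1
~(b → b) = ~1 = 0
b → b = 5/8 → 5/8 = 1
~(b → b) → (b → b) = 0 → 1 = 1
a → b = 7/8 → 5/8 = 3/4
b ∧ a = 5/8 ∧ 7/8 = 5/8
b → (b ∧ a) = 5/8 → 5/8 = 1
(a → b) → (b → (b ∧ a)) = 3/4 → 1 = 1
~b = ~5/8 = 3/8
~~b = ~3/8 = 5/8
((a → b) → (b → (b ∧ a))) ∧ ~~b = 1 ∧ 5/8 = 5/8
(~(b → b) → (b → b)) ∧ (((a → b) → (b → (b ∧ a))) ∧ ~~b) = 1 ∧ 5/8 = 5/8
a → a = 7/8 → 7/8 = 1
~(a → a) = ~1 = 0
a → b = 7/8 → 5/8 = 3/4
(a → b) ∧ a = 3/4 ∧ 7/8 = 3/4
~(a → a) ∨ ((a → b) ∧ a) = 0 ∨ 3/4 = 3/4
b ∧ a = 5/8 ∧ 7/8 = 5/8
a → b = 7/8 → 5/8 = 3/4
a ∨ (a → b) = 7/8 ∨ 3/4 = 7/8
(b ∧ a) → (a ∨ (a → b)) = 5/8 → 7/8 = 1
b ∧ a = 5/8 ∧ 7/8 = 5/8
~(b ∧ a) = ~5/8 = 3/8
((b ∧ a) → (a ∨ (a → b))) ∧ ~(b ∧ a) = 1 ∧ 3/8 = 3/8
(~(a → a) ∨ ((a → b) ∧ a)) → (((b ∧ a) → (a ∨ (a → b))) ∧ ~(b ∧ a)) = 3/4 → 3/8 = 5/8
((~(b → b) → (b → b)) ∧ (((a → b) → (b → (b ∧ a))) ∧ ~~b)) ∨ ((~(a → a) ∨ ((a → b) ∧ a)) → (((b ∧ a) → (a ∨ (a → b))) ∧ ~(b ∧ a))) = 5/8 ∨ 5/8 = 5/8

5/8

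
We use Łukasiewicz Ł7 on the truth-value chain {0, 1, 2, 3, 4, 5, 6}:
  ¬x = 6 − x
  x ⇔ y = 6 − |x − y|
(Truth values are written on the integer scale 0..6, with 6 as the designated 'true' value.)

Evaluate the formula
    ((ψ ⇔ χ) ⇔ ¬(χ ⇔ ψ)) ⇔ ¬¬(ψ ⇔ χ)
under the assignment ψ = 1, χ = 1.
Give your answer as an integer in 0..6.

0

ψ ⇔ χ = 1 ⇔ 1 = 6
χ ⇔ ψ = 1 ⇔ 1 = 6
¬(χ ⇔ ψ) = ¬6 = 0
(ψ ⇔ χ) ⇔ ¬(χ ⇔ ψ) = 6 ⇔ 0 = 0
ψ ⇔ χ = 1 ⇔ 1 = 6
¬(ψ ⇔ χ) = ¬6 = 0
¬¬(ψ ⇔ χ) = ¬0 = 6
((ψ ⇔ χ) ⇔ ¬(χ ⇔ ψ)) ⇔ ¬¬(ψ ⇔ χ) = 0 ⇔ 6 = 0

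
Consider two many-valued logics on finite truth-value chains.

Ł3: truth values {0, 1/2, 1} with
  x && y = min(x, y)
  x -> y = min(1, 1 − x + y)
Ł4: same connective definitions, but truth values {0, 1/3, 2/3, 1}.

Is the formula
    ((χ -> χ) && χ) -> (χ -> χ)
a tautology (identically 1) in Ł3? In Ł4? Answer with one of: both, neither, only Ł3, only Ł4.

both

In Ł3: every assignment gives 1 — tautology.
In Ł4: every assignment gives 1 — tautology.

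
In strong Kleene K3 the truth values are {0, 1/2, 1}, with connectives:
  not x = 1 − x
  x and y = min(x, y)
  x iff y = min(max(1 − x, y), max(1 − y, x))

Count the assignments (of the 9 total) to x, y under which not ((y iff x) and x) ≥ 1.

4

x = 0, y = 0 ↦ 1  ≥
x = 0, y = 1/2 ↦ 1  ≥
x = 0, y = 1 ↦ 1  ≥
x = 1/2, y = 0 ↦ 1/2  <
x = 1/2, y = 1/2 ↦ 1/2  <
x = 1/2, y = 1 ↦ 1/2  <
x = 1, y = 0 ↦ 1  ≥
x = 1, y = 1/2 ↦ 1/2  <
x = 1, y = 1 ↦ 0  <
So 4 of the 9 assignments meet the threshold.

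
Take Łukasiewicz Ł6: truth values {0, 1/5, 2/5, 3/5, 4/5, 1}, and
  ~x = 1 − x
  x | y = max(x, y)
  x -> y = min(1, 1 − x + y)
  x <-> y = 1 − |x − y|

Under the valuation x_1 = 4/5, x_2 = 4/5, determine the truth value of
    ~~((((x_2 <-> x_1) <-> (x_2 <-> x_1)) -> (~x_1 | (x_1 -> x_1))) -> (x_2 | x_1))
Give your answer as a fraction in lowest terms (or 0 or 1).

x_2 <-> x_1 = 4/5 <-> 4/5 = 1
x_2 <-> x_1 = 4/5 <-> 4/5 = 1
(x_2 <-> x_1) <-> (x_2 <-> x_1) = 1 <-> 1 = 1
~x_1 = ~4/5 = 1/5
x_1 -> x_1 = 4/5 -> 4/5 = 1
~x_1 | (x_1 -> x_1) = 1/5 | 1 = 1
((x_2 <-> x_1) <-> (x_2 <-> x_1)) -> (~x_1 | (x_1 -> x_1)) = 1 -> 1 = 1
x_2 | x_1 = 4/5 | 4/5 = 4/5
(((x_2 <-> x_1) <-> (x_2 <-> x_1)) -> (~x_1 | (x_1 -> x_1))) -> (x_2 | x_1) = 1 -> 4/5 = 4/5
~((((x_2 <-> x_1) <-> (x_2 <-> x_1)) -> (~x_1 | (x_1 -> x_1))) -> (x_2 | x_1)) = ~4/5 = 1/5
~~((((x_2 <-> x_1) <-> (x_2 <-> x_1)) -> (~x_1 | (x_1 -> x_1))) -> (x_2 | x_1)) = ~1/5 = 4/5

4/5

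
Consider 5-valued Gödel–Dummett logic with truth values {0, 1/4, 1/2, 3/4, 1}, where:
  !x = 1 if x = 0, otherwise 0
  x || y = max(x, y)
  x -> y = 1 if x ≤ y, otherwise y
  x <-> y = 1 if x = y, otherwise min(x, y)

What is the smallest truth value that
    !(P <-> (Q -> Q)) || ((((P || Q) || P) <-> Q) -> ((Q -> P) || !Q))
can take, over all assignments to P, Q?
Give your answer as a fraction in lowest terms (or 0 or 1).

Take P = 1/4, Q = 1/2:
Q -> Q = 1/2 -> 1/2 = 1
P <-> (Q -> Q) = 1/4 <-> 1 = 1/4
!(P <-> (Q -> Q)) = !1/4 = 0
P || Q = 1/4 || 1/2 = 1/2
(P || Q) || P = 1/2 || 1/4 = 1/2
((P || Q) || P) <-> Q = 1/2 <-> 1/2 = 1
Q -> P = 1/2 -> 1/4 = 1/4
!Q = !1/2 = 0
(Q -> P) || !Q = 1/4 || 0 = 1/4
(((P || Q) || P) <-> Q) -> ((Q -> P) || !Q) = 1 -> 1/4 = 1/4
!(P <-> (Q -> Q)) || ((((P || Q) || P) <-> Q) -> ((Q -> P) || !Q)) = 0 || 1/4 = 1/4
No assignment yields a value below 1/4, so this is the minimum.

1/4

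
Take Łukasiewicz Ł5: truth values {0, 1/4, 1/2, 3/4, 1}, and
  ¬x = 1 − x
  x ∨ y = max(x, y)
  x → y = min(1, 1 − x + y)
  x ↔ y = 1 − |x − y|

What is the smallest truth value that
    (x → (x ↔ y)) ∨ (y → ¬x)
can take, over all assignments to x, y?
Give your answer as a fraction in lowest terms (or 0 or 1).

Take x = 1, y = 1/2:
x ↔ y = 1 ↔ 1/2 = 1/2
x → (x ↔ y) = 1 → 1/2 = 1/2
¬x = ¬1 = 0
y → ¬x = 1/2 → 0 = 1/2
(x → (x ↔ y)) ∨ (y → ¬x) = 1/2 ∨ 1/2 = 1/2
No assignment yields a value below 1/2, so this is the minimum.

1/2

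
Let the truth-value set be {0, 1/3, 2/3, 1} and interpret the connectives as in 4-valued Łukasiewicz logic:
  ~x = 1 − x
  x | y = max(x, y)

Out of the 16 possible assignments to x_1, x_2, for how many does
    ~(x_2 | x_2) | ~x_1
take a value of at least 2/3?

x_1 = 0, x_2 = 0 ↦ 1  ≥
x_1 = 0, x_2 = 1/3 ↦ 1  ≥
x_1 = 0, x_2 = 2/3 ↦ 1  ≥
x_1 = 0, x_2 = 1 ↦ 1  ≥
x_1 = 1/3, x_2 = 0 ↦ 1  ≥
x_1 = 1/3, x_2 = 1/3 ↦ 2/3  ≥
x_1 = 1/3, x_2 = 2/3 ↦ 2/3  ≥
x_1 = 1/3, x_2 = 1 ↦ 2/3  ≥
x_1 = 2/3, x_2 = 0 ↦ 1  ≥
x_1 = 2/3, x_2 = 1/3 ↦ 2/3  ≥
x_1 = 2/3, x_2 = 2/3 ↦ 1/3  <
x_1 = 2/3, x_2 = 1 ↦ 1/3  <
x_1 = 1, x_2 = 0 ↦ 1  ≥
x_1 = 1, x_2 = 1/3 ↦ 2/3  ≥
x_1 = 1, x_2 = 2/3 ↦ 1/3  <
x_1 = 1, x_2 = 1 ↦ 0  <
So 12 of the 16 assignments meet the threshold.

12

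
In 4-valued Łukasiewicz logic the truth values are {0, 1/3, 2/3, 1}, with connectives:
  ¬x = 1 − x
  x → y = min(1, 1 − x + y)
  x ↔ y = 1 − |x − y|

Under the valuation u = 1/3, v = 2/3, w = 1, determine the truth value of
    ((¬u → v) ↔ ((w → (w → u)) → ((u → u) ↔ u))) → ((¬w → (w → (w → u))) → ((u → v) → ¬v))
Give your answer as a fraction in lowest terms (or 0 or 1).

1/3

¬u = ¬1/3 = 2/3
¬u → v = 2/3 → 2/3 = 1
w → u = 1 → 1/3 = 1/3
w → (w → u) = 1 → 1/3 = 1/3
u → u = 1/3 → 1/3 = 1
(u → u) ↔ u = 1 ↔ 1/3 = 1/3
(w → (w → u)) → ((u → u) ↔ u) = 1/3 → 1/3 = 1
(¬u → v) ↔ ((w → (w → u)) → ((u → u) ↔ u)) = 1 ↔ 1 = 1
¬w = ¬1 = 0
w → u = 1 → 1/3 = 1/3
w → (w → u) = 1 → 1/3 = 1/3
¬w → (w → (w → u)) = 0 → 1/3 = 1
u → v = 1/3 → 2/3 = 1
¬v = ¬2/3 = 1/3
(u → v) → ¬v = 1 → 1/3 = 1/3
(¬w → (w → (w → u))) → ((u → v) → ¬v) = 1 → 1/3 = 1/3
((¬u → v) ↔ ((w → (w → u)) → ((u → u) ↔ u))) → ((¬w → (w → (w → u))) → ((u → v) → ¬v)) = 1 → 1/3 = 1/3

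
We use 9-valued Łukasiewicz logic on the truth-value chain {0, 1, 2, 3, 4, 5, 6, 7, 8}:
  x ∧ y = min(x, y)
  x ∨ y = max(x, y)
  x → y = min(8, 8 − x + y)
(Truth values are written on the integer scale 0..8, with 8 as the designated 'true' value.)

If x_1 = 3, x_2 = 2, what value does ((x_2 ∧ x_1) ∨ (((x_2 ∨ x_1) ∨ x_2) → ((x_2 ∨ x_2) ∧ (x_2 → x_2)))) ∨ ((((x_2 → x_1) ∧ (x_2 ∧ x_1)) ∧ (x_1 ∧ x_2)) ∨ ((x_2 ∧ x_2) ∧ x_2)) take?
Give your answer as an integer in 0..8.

7

x_2 ∧ x_1 = 2 ∧ 3 = 2
x_2 ∨ x_1 = 2 ∨ 3 = 3
(x_2 ∨ x_1) ∨ x_2 = 3 ∨ 2 = 3
x_2 ∨ x_2 = 2 ∨ 2 = 2
x_2 → x_2 = 2 → 2 = 8
(x_2 ∨ x_2) ∧ (x_2 → x_2) = 2 ∧ 8 = 2
((x_2 ∨ x_1) ∨ x_2) → ((x_2 ∨ x_2) ∧ (x_2 → x_2)) = 3 → 2 = 7
(x_2 ∧ x_1) ∨ (((x_2 ∨ x_1) ∨ x_2) → ((x_2 ∨ x_2) ∧ (x_2 → x_2))) = 2 ∨ 7 = 7
x_2 → x_1 = 2 → 3 = 8
x_2 ∧ x_1 = 2 ∧ 3 = 2
(x_2 → x_1) ∧ (x_2 ∧ x_1) = 8 ∧ 2 = 2
x_1 ∧ x_2 = 3 ∧ 2 = 2
((x_2 → x_1) ∧ (x_2 ∧ x_1)) ∧ (x_1 ∧ x_2) = 2 ∧ 2 = 2
x_2 ∧ x_2 = 2 ∧ 2 = 2
(x_2 ∧ x_2) ∧ x_2 = 2 ∧ 2 = 2
(((x_2 → x_1) ∧ (x_2 ∧ x_1)) ∧ (x_1 ∧ x_2)) ∨ ((x_2 ∧ x_2) ∧ x_2) = 2 ∨ 2 = 2
((x_2 ∧ x_1) ∨ (((x_2 ∨ x_1) ∨ x_2) → ((x_2 ∨ x_2) ∧ (x_2 → x_2)))) ∨ ((((x_2 → x_1) ∧ (x_2 ∧ x_1)) ∧ (x_1 ∧ x_2)) ∨ ((x_2 ∧ x_2) ∧ x_2)) = 7 ∨ 2 = 7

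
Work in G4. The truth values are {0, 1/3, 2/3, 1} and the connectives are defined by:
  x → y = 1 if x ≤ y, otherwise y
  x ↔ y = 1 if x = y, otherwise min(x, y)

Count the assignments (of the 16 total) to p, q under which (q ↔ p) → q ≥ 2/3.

14

p = 0, q = 0 ↦ 0  <
p = 0, q = 1/3 ↦ 1  ≥
p = 0, q = 2/3 ↦ 1  ≥
p = 0, q = 1 ↦ 1  ≥
p = 1/3, q = 0 ↦ 1  ≥
p = 1/3, q = 1/3 ↦ 1/3  <
p = 1/3, q = 2/3 ↦ 1  ≥
p = 1/3, q = 1 ↦ 1  ≥
p = 2/3, q = 0 ↦ 1  ≥
p = 2/3, q = 1/3 ↦ 1  ≥
p = 2/3, q = 2/3 ↦ 2/3  ≥
p = 2/3, q = 1 ↦ 1  ≥
p = 1, q = 0 ↦ 1  ≥
p = 1, q = 1/3 ↦ 1  ≥
p = 1, q = 2/3 ↦ 1  ≥
p = 1, q = 1 ↦ 1  ≥
So 14 of the 16 assignments meet the threshold.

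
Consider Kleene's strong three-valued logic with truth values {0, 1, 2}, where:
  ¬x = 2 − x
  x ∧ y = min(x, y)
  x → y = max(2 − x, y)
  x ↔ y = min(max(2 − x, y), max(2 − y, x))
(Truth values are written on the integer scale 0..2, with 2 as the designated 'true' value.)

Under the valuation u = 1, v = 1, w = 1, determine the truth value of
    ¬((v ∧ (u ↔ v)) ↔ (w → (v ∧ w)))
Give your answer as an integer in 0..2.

u ↔ v = 1 ↔ 1 = 1
v ∧ (u ↔ v) = 1 ∧ 1 = 1
v ∧ w = 1 ∧ 1 = 1
w → (v ∧ w) = 1 → 1 = 1
(v ∧ (u ↔ v)) ↔ (w → (v ∧ w)) = 1 ↔ 1 = 1
¬((v ∧ (u ↔ v)) ↔ (w → (v ∧ w))) = ¬1 = 1

1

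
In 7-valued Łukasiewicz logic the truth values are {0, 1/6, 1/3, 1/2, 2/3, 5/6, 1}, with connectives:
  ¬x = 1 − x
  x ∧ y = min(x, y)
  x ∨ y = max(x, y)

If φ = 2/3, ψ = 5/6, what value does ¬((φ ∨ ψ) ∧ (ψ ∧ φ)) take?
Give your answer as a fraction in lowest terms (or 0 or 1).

1/3

φ ∨ ψ = 2/3 ∨ 5/6 = 5/6
ψ ∧ φ = 5/6 ∧ 2/3 = 2/3
(φ ∨ ψ) ∧ (ψ ∧ φ) = 5/6 ∧ 2/3 = 2/3
¬((φ ∨ ψ) ∧ (ψ ∧ φ)) = ¬2/3 = 1/3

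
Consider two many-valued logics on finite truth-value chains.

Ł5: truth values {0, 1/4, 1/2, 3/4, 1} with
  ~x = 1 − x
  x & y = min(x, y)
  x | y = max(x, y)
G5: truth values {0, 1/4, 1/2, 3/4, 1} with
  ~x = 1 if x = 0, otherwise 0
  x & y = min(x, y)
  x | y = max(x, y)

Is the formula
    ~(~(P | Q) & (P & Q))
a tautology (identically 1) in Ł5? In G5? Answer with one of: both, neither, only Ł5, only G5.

only G5

In Ł5: at P = 1/4, Q = 1/4 the value is 3/4 — not a tautology.
In G5: every assignment gives 1 — tautology.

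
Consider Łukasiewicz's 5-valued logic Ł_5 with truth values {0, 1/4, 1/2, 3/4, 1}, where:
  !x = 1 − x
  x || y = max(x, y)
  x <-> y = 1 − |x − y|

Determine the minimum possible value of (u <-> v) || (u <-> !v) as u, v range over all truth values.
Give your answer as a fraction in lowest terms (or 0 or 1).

Take u = 0, v = 1/2:
u <-> v = 0 <-> 1/2 = 1/2
!v = !1/2 = 1/2
u <-> !v = 0 <-> 1/2 = 1/2
(u <-> v) || (u <-> !v) = 1/2 || 1/2 = 1/2
No assignment yields a value below 1/2, so this is the minimum.

1/2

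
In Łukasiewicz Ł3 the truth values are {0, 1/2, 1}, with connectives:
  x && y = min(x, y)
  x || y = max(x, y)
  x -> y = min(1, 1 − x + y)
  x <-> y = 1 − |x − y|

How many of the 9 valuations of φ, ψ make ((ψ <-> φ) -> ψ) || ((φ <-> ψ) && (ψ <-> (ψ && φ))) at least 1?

φ = 0, ψ = 0 ↦ 1  ≥
φ = 0, ψ = 1/2 ↦ 1  ≥
φ = 0, ψ = 1 ↦ 1  ≥
φ = 1/2, ψ = 0 ↦ 1/2  <
φ = 1/2, ψ = 1/2 ↦ 1  ≥
φ = 1/2, ψ = 1 ↦ 1  ≥
φ = 1, ψ = 0 ↦ 1  ≥
φ = 1, ψ = 1/2 ↦ 1  ≥
φ = 1, ψ = 1 ↦ 1  ≥
So 8 of the 9 assignments meet the threshold.

8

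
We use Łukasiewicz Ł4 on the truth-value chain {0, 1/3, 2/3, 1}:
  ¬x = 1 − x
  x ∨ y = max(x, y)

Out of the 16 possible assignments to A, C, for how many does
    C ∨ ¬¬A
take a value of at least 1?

7

A = 0, C = 0 ↦ 0  <
A = 0, C = 1/3 ↦ 1/3  <
A = 0, C = 2/3 ↦ 2/3  <
A = 0, C = 1 ↦ 1  ≥
A = 1/3, C = 0 ↦ 1/3  <
A = 1/3, C = 1/3 ↦ 1/3  <
A = 1/3, C = 2/3 ↦ 2/3  <
A = 1/3, C = 1 ↦ 1  ≥
A = 2/3, C = 0 ↦ 2/3  <
A = 2/3, C = 1/3 ↦ 2/3  <
A = 2/3, C = 2/3 ↦ 2/3  <
A = 2/3, C = 1 ↦ 1  ≥
A = 1, C = 0 ↦ 1  ≥
A = 1, C = 1/3 ↦ 1  ≥
A = 1, C = 2/3 ↦ 1  ≥
A = 1, C = 1 ↦ 1  ≥
So 7 of the 16 assignments meet the threshold.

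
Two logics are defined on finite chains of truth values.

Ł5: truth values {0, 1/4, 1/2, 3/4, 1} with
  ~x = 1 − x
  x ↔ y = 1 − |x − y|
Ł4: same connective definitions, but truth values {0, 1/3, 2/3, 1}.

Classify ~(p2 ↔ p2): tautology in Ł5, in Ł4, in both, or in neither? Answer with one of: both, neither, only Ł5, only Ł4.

neither

In Ł5: at p2 = 0 the value is 0 — not a tautology.
In Ł4: at p2 = 0 the value is 0 — not a tautology.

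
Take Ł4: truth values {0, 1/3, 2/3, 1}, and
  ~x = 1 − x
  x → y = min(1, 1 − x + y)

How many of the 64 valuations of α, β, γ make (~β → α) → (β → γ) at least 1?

value 1: 43 assignments (counts)
value 2/3: 10 assignments
value 1/3: 7 assignments
value 0: 4 assignments
So 43 of the 64 assignments meet the threshold.

43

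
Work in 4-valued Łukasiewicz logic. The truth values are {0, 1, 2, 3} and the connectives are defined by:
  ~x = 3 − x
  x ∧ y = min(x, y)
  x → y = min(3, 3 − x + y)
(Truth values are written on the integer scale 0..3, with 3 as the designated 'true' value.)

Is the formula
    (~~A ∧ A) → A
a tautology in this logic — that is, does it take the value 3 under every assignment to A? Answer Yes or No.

A = 0 ↦ 3
A = 1 ↦ 3
A = 2 ↦ 3
A = 3 ↦ 3
Every assignment gives a value ≥ 3.

Yes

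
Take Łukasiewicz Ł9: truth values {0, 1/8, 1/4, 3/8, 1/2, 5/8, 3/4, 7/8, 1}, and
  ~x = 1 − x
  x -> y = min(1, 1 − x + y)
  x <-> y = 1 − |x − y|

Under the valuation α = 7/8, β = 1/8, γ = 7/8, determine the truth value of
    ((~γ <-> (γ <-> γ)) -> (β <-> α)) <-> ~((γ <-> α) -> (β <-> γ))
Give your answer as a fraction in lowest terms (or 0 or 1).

3/4

~γ = ~7/8 = 1/8
γ <-> γ = 7/8 <-> 7/8 = 1
~γ <-> (γ <-> γ) = 1/8 <-> 1 = 1/8
β <-> α = 1/8 <-> 7/8 = 1/4
(~γ <-> (γ <-> γ)) -> (β <-> α) = 1/8 -> 1/4 = 1
γ <-> α = 7/8 <-> 7/8 = 1
β <-> γ = 1/8 <-> 7/8 = 1/4
(γ <-> α) -> (β <-> γ) = 1 -> 1/4 = 1/4
~((γ <-> α) -> (β <-> γ)) = ~1/4 = 3/4
((~γ <-> (γ <-> γ)) -> (β <-> α)) <-> ~((γ <-> α) -> (β <-> γ)) = 1 <-> 3/4 = 3/4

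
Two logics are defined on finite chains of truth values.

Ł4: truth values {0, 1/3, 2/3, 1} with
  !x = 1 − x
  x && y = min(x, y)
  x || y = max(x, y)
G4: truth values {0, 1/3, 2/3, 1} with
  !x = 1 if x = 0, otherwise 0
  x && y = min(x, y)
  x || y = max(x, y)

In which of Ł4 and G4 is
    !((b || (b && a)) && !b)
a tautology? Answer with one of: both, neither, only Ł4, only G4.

In Ł4: at a = 0, b = 1/3 the value is 2/3 — not a tautology.
In G4: every assignment gives 1 — tautology.

only G4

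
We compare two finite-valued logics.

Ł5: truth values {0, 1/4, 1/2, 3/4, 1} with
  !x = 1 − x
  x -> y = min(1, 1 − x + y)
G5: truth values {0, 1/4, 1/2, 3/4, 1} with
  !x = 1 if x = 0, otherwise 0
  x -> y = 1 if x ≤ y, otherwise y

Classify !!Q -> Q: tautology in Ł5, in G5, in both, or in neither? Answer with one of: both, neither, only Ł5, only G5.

In Ł5: every assignment gives 1 — tautology.
In G5: at Q = 1/4 the value is 1/4 — not a tautology.

only Ł5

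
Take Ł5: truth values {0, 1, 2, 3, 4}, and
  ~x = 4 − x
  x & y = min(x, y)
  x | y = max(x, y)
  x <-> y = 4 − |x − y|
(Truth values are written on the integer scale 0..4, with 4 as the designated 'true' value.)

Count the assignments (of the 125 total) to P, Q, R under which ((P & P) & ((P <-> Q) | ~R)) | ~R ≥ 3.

65

value 4: 29 assignments (counts)
value 3: 36 assignments (counts)
value 2: 34 assignments
value 1: 20 assignments
value 0: 6 assignments
So 65 of the 125 assignments meet the threshold.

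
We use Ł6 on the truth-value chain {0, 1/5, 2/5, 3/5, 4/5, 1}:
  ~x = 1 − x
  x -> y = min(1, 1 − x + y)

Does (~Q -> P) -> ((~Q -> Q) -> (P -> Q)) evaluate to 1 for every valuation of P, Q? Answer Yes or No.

Counterexample: take P = 4/5, Q = 2/5.
~Q = ~2/5 = 3/5
~Q -> P = 3/5 -> 4/5 = 1
~Q = ~2/5 = 3/5
~Q -> Q = 3/5 -> 2/5 = 4/5
P -> Q = 4/5 -> 2/5 = 3/5
(~Q -> Q) -> (P -> Q) = 4/5 -> 3/5 = 4/5
(~Q -> P) -> ((~Q -> Q) -> (P -> Q)) = 1 -> 4/5 = 4/5
This gives 4/5 ≠ 1.

No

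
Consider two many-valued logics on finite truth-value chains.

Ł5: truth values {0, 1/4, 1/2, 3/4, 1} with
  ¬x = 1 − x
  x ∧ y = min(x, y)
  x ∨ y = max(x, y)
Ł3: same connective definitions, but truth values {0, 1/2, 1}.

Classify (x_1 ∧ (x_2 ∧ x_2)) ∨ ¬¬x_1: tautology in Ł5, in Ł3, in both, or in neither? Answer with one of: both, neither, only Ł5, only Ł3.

neither

In Ł5: at x_1 = 0, x_2 = 0 the value is 0 — not a tautology.
In Ł3: at x_1 = 0, x_2 = 0 the value is 0 — not a tautology.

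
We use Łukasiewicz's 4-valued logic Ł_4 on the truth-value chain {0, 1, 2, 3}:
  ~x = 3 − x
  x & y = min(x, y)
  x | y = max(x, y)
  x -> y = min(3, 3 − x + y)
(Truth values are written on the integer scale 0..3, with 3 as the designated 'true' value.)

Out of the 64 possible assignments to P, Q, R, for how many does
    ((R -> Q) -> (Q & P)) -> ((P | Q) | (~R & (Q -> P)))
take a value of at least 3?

54

value 3: 54 assignments (counts)
value 2: 7 assignments
value 1: 2 assignments
value 0: 1 assignment
So 54 of the 64 assignments meet the threshold.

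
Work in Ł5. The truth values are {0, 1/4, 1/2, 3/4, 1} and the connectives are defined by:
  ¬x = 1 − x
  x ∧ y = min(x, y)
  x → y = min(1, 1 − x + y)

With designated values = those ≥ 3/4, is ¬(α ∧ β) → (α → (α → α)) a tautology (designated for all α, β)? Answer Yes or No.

Yes

At α = 1/2, β = 3/4, for instance:
α ∧ β = 1/2 ∧ 3/4 = 1/2
¬(α ∧ β) = ¬1/2 = 1/2
α → α = 1/2 → 1/2 = 1
α → (α → α) = 1/2 → 1 = 1
¬(α ∧ β) → (α → (α → α)) = 1/2 → 1 = 1
and checking the remaining 24 assignments likewise gives ≥ 3/4 in every case.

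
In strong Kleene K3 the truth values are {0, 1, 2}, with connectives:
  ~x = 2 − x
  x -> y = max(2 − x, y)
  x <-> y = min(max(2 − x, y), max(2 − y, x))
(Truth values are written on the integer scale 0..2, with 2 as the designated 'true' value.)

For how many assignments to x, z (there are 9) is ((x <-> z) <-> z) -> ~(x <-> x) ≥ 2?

2

x = 0, z = 0 ↦ 2  ≥
x = 0, z = 1 ↦ 1  <
x = 0, z = 2 ↦ 2  ≥
x = 1, z = 0 ↦ 1  <
x = 1, z = 1 ↦ 1  <
x = 1, z = 2 ↦ 1  <
x = 2, z = 0 ↦ 0  <
x = 2, z = 1 ↦ 1  <
x = 2, z = 2 ↦ 0  <
So 2 of the 9 assignments meet the threshold.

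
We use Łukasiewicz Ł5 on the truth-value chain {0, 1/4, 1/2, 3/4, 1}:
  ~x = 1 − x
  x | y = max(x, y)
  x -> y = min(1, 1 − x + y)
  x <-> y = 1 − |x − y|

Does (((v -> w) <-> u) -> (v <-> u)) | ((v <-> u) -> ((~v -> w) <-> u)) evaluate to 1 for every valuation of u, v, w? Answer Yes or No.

No

Counterexample: take u = 0, v = 3/4, w = 1/4.
v -> w = 3/4 -> 1/4 = 1/2
(v -> w) <-> u = 1/2 <-> 0 = 1/2
v <-> u = 3/4 <-> 0 = 1/4
((v -> w) <-> u) -> (v <-> u) = 1/2 -> 1/4 = 3/4
v <-> u = 3/4 <-> 0 = 1/4
~v = ~3/4 = 1/4
~v -> w = 1/4 -> 1/4 = 1
(~v -> w) <-> u = 1 <-> 0 = 0
(v <-> u) -> ((~v -> w) <-> u) = 1/4 -> 0 = 3/4
(((v -> w) <-> u) -> (v <-> u)) | ((v <-> u) -> ((~v -> w) <-> u)) = 3/4 | 3/4 = 3/4
This gives 3/4 ≠ 1.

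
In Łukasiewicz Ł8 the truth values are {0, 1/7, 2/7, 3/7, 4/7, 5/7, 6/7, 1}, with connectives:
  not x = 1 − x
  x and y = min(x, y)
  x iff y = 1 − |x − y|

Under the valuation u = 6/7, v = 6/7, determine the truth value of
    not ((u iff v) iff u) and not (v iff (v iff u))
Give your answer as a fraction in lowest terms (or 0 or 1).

u iff v = 6/7 iff 6/7 = 1
(u iff v) iff u = 1 iff 6/7 = 6/7
not ((u iff v) iff u) = not 6/7 = 1/7
v iff u = 6/7 iff 6/7 = 1
v iff (v iff u) = 6/7 iff 1 = 6/7
not (v iff (v iff u)) = not 6/7 = 1/7
not ((u iff v) iff u) and not (v iff (v iff u)) = 1/7 and 1/7 = 1/7

1/7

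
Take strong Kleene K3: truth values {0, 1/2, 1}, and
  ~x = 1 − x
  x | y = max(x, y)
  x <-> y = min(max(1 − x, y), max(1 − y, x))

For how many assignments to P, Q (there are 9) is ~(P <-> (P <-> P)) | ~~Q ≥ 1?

5

P = 0, Q = 0 ↦ 1  ≥
P = 0, Q = 1/2 ↦ 1  ≥
P = 0, Q = 1 ↦ 1  ≥
P = 1/2, Q = 0 ↦ 1/2  <
P = 1/2, Q = 1/2 ↦ 1/2  <
P = 1/2, Q = 1 ↦ 1  ≥
P = 1, Q = 0 ↦ 0  <
P = 1, Q = 1/2 ↦ 1/2  <
P = 1, Q = 1 ↦ 1  ≥
So 5 of the 9 assignments meet the threshold.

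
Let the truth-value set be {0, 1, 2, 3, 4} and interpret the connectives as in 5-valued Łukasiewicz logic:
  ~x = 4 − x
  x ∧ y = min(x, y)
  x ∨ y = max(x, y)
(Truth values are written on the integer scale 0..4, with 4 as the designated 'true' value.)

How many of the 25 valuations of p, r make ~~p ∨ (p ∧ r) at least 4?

value 4: 5 assignments (counts)
value 3: 5 assignments
value 2: 5 assignments
value 1: 5 assignments
value 0: 5 assignments
So 5 of the 25 assignments meet the threshold.

5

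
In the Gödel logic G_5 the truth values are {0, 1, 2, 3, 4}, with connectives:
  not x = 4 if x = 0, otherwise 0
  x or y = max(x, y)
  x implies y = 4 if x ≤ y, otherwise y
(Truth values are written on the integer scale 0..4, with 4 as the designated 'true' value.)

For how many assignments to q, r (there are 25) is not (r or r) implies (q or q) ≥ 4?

21

value 4: 21 assignments (counts)
value 3: 1 assignment
value 2: 1 assignment
value 1: 1 assignment
value 0: 1 assignment
So 21 of the 25 assignments meet the threshold.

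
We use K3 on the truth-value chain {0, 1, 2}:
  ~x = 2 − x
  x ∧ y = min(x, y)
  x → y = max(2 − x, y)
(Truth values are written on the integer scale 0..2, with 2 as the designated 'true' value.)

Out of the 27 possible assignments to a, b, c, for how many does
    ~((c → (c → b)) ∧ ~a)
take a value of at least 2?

value 2: 11 assignments (counts)
value 1: 11 assignments
value 0: 5 assignments
So 11 of the 27 assignments meet the threshold.

11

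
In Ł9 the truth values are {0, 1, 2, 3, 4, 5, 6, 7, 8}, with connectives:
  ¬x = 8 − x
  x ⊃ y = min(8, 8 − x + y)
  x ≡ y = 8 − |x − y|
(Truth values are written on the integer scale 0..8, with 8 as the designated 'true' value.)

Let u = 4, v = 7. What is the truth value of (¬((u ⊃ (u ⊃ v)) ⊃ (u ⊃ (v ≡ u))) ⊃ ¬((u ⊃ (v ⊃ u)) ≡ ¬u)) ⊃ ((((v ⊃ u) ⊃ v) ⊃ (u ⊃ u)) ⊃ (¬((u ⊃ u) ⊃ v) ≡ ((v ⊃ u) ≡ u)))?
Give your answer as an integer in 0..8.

2

u ⊃ v = 4 ⊃ 7 = 8
u ⊃ (u ⊃ v) = 4 ⊃ 8 = 8
v ≡ u = 7 ≡ 4 = 5
u ⊃ (v ≡ u) = 4 ⊃ 5 = 8
(u ⊃ (u ⊃ v)) ⊃ (u ⊃ (v ≡ u)) = 8 ⊃ 8 = 8
¬((u ⊃ (u ⊃ v)) ⊃ (u ⊃ (v ≡ u))) = ¬8 = 0
v ⊃ u = 7 ⊃ 4 = 5
u ⊃ (v ⊃ u) = 4 ⊃ 5 = 8
¬u = ¬4 = 4
(u ⊃ (v ⊃ u)) ≡ ¬u = 8 ≡ 4 = 4
¬((u ⊃ (v ⊃ u)) ≡ ¬u) = ¬4 = 4
¬((u ⊃ (u ⊃ v)) ⊃ (u ⊃ (v ≡ u))) ⊃ ¬((u ⊃ (v ⊃ u)) ≡ ¬u) = 0 ⊃ 4 = 8
v ⊃ u = 7 ⊃ 4 = 5
(v ⊃ u) ⊃ v = 5 ⊃ 7 = 8
u ⊃ u = 4 ⊃ 4 = 8
((v ⊃ u) ⊃ v) ⊃ (u ⊃ u) = 8 ⊃ 8 = 8
u ⊃ u = 4 ⊃ 4 = 8
(u ⊃ u) ⊃ v = 8 ⊃ 7 = 7
¬((u ⊃ u) ⊃ v) = ¬7 = 1
v ⊃ u = 7 ⊃ 4 = 5
(v ⊃ u) ≡ u = 5 ≡ 4 = 7
¬((u ⊃ u) ⊃ v) ≡ ((v ⊃ u) ≡ u) = 1 ≡ 7 = 2
(((v ⊃ u) ⊃ v) ⊃ (u ⊃ u)) ⊃ (¬((u ⊃ u) ⊃ v) ≡ ((v ⊃ u) ≡ u)) = 8 ⊃ 2 = 2
(¬((u ⊃ (u ⊃ v)) ⊃ (u ⊃ (v ≡ u))) ⊃ ¬((u ⊃ (v ⊃ u)) ≡ ¬u)) ⊃ ((((v ⊃ u) ⊃ v) ⊃ (u ⊃ u)) ⊃ (¬((u ⊃ u) ⊃ v) ≡ ((v ⊃ u) ≡ u))) = 8 ⊃ 2 = 2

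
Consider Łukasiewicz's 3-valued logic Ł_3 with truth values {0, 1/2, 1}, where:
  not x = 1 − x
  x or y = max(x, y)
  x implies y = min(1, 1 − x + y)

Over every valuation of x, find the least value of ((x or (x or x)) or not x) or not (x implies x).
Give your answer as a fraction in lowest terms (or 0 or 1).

Take x = 1/2:
x or x = 1/2 or 1/2 = 1/2
x or (x or x) = 1/2 or 1/2 = 1/2
not x = not 1/2 = 1/2
(x or (x or x)) or not x = 1/2 or 1/2 = 1/2
x implies x = 1/2 implies 1/2 = 1
not (x implies x) = not 1 = 0
((x or (x or x)) or not x) or not (x implies x) = 1/2 or 0 = 1/2
No assignment yields a value below 1/2, so this is the minimum.

1/2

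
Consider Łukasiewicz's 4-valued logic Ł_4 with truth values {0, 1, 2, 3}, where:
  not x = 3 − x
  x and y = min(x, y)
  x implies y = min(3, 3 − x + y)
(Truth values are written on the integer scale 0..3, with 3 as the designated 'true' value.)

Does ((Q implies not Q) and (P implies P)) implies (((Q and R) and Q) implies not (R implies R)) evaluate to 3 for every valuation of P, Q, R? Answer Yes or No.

No

Counterexample: take P = 0, Q = 1, R = 1.
not Q = not 1 = 2
Q implies not Q = 1 implies 2 = 3
P implies P = 0 implies 0 = 3
(Q implies not Q) and (P implies P) = 3 and 3 = 3
Q and R = 1 and 1 = 1
(Q and R) and Q = 1 and 1 = 1
R implies R = 1 implies 1 = 3
not (R implies R) = not 3 = 0
((Q and R) and Q) implies not (R implies R) = 1 implies 0 = 2
((Q implies not Q) and (P implies P)) implies (((Q and R) and Q) implies not (R implies R)) = 3 implies 2 = 2
This gives 2 ≠ 3.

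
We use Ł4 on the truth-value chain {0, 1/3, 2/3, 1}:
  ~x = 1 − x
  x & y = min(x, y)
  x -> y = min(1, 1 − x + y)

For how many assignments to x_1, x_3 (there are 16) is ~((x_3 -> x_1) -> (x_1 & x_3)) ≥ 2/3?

x_1 = 0, x_3 = 0 ↦ 1  ≥
x_1 = 0, x_3 = 1/3 ↦ 2/3  ≥
x_1 = 0, x_3 = 2/3 ↦ 1/3  <
x_1 = 0, x_3 = 1 ↦ 0  <
x_1 = 1/3, x_3 = 0 ↦ 1  ≥
x_1 = 1/3, x_3 = 1/3 ↦ 2/3  ≥
x_1 = 1/3, x_3 = 2/3 ↦ 1/3  <
x_1 = 1/3, x_3 = 1 ↦ 0  <
x_1 = 2/3, x_3 = 0 ↦ 1  ≥
x_1 = 2/3, x_3 = 1/3 ↦ 2/3  ≥
x_1 = 2/3, x_3 = 2/3 ↦ 1/3  <
x_1 = 2/3, x_3 = 1 ↦ 0  <
x_1 = 1, x_3 = 0 ↦ 1  ≥
x_1 = 1, x_3 = 1/3 ↦ 2/3  ≥
x_1 = 1, x_3 = 2/3 ↦ 1/3  <
x_1 = 1, x_3 = 1 ↦ 0  <
So 8 of the 16 assignments meet the threshold.

8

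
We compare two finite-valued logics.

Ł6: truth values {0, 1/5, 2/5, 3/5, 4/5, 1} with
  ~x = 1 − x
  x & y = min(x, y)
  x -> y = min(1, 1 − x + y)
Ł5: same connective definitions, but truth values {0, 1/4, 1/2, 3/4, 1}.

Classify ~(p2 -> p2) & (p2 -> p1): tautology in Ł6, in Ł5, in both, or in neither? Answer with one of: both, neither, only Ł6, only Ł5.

In Ł6: at p1 = 0, p2 = 0 the value is 0 — not a tautology.
In Ł5: at p1 = 0, p2 = 0 the value is 0 — not a tautology.

neither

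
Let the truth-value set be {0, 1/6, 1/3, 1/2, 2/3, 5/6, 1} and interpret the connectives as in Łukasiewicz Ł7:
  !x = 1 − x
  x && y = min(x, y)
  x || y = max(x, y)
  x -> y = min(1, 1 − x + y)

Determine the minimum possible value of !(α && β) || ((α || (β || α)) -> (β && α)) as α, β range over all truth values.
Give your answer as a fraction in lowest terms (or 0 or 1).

Take α = 1/2, β = 1:
α && β = 1/2 && 1 = 1/2
!(α && β) = !1/2 = 1/2
β || α = 1 || 1/2 = 1
α || (β || α) = 1/2 || 1 = 1
β && α = 1 && 1/2 = 1/2
(α || (β || α)) -> (β && α) = 1 -> 1/2 = 1/2
!(α && β) || ((α || (β || α)) -> (β && α)) = 1/2 || 1/2 = 1/2
No assignment yields a value below 1/2, so this is the minimum.

1/2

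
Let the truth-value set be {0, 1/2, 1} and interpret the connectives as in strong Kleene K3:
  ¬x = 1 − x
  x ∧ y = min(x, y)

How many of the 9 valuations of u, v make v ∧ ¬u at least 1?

1

u = 0, v = 0 ↦ 0  <
u = 0, v = 1/2 ↦ 1/2  <
u = 0, v = 1 ↦ 1  ≥
u = 1/2, v = 0 ↦ 0  <
u = 1/2, v = 1/2 ↦ 1/2  <
u = 1/2, v = 1 ↦ 1/2  <
u = 1, v = 0 ↦ 0  <
u = 1, v = 1/2 ↦ 0  <
u = 1, v = 1 ↦ 0  <
So 1 of the 9 assignments meets the threshold.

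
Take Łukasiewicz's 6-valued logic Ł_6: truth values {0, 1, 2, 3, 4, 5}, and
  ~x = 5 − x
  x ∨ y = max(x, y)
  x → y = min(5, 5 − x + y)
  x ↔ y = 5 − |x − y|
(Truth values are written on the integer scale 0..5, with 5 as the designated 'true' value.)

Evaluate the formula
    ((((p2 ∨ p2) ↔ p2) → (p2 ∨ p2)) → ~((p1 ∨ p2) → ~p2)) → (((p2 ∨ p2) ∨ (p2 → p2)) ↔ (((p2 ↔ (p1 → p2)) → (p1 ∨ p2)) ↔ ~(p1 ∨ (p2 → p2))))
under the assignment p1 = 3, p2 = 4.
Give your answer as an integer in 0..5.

p2 ∨ p2 = 4 ∨ 4 = 4
(p2 ∨ p2) ↔ p2 = 4 ↔ 4 = 5
p2 ∨ p2 = 4 ∨ 4 = 4
((p2 ∨ p2) ↔ p2) → (p2 ∨ p2) = 5 → 4 = 4
p1 ∨ p2 = 3 ∨ 4 = 4
~p2 = ~4 = 1
(p1 ∨ p2) → ~p2 = 4 → 1 = 2
~((p1 ∨ p2) → ~p2) = ~2 = 3
(((p2 ∨ p2) ↔ p2) → (p2 ∨ p2)) → ~((p1 ∨ p2) → ~p2) = 4 → 3 = 4
p2 ∨ p2 = 4 ∨ 4 = 4
p2 → p2 = 4 → 4 = 5
(p2 ∨ p2) ∨ (p2 → p2) = 4 ∨ 5 = 5
p1 → p2 = 3 → 4 = 5
p2 ↔ (p1 → p2) = 4 ↔ 5 = 4
p1 ∨ p2 = 3 ∨ 4 = 4
(p2 ↔ (p1 → p2)) → (p1 ∨ p2) = 4 → 4 = 5
p2 → p2 = 4 → 4 = 5
p1 ∨ (p2 → p2) = 3 ∨ 5 = 5
~(p1 ∨ (p2 → p2)) = ~5 = 0
((p2 ↔ (p1 → p2)) → (p1 ∨ p2)) ↔ ~(p1 ∨ (p2 → p2)) = 5 ↔ 0 = 0
((p2 ∨ p2) ∨ (p2 → p2)) ↔ (((p2 ↔ (p1 → p2)) → (p1 ∨ p2)) ↔ ~(p1 ∨ (p2 → p2))) = 5 ↔ 0 = 0
((((p2 ∨ p2) ↔ p2) → (p2 ∨ p2)) → ~((p1 ∨ p2) → ~p2)) → (((p2 ∨ p2) ∨ (p2 → p2)) ↔ (((p2 ↔ (p1 → p2)) → (p1 ∨ p2)) ↔ ~(p1 ∨ (p2 → p2)))) = 4 → 0 = 1

1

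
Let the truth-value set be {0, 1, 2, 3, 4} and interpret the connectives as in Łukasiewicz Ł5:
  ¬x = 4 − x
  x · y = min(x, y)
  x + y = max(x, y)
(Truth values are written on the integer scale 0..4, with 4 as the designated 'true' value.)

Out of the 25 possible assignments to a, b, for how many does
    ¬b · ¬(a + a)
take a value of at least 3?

4

value 4: 1 assignment (counts)
value 3: 3 assignments (counts)
value 2: 5 assignments
value 1: 7 assignments
value 0: 9 assignments
So 4 of the 25 assignments meet the threshold.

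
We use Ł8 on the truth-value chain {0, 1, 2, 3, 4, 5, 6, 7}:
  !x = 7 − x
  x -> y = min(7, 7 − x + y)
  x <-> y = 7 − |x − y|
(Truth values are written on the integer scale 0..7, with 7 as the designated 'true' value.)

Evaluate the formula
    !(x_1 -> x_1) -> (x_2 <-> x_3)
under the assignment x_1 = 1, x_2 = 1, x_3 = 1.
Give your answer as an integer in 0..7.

7

x_1 -> x_1 = 1 -> 1 = 7
!(x_1 -> x_1) = !7 = 0
x_2 <-> x_3 = 1 <-> 1 = 7
!(x_1 -> x_1) -> (x_2 <-> x_3) = 0 -> 7 = 7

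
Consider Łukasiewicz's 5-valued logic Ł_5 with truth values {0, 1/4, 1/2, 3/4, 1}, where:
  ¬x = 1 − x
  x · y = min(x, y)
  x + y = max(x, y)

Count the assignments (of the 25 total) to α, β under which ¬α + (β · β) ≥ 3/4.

16

value 1: 9 assignments (counts)
value 3/4: 7 assignments (counts)
value 1/2: 5 assignments
value 1/4: 3 assignments
value 0: 1 assignment
So 16 of the 25 assignments meet the threshold.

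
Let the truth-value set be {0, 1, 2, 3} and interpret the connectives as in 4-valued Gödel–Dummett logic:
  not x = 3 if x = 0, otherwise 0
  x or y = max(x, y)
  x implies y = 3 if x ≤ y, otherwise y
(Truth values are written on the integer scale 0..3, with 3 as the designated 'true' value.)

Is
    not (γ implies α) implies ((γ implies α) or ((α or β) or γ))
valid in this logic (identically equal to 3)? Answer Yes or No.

Counterexample: take α = 0, β = 0, γ = 1.
γ implies α = 1 implies 0 = 0
not (γ implies α) = not 0 = 3
γ implies α = 1 implies 0 = 0
α or β = 0 or 0 = 0
(α or β) or γ = 0 or 1 = 1
(γ implies α) or ((α or β) or γ) = 0 or 1 = 1
not (γ implies α) implies ((γ implies α) or ((α or β) or γ)) = 3 implies 1 = 1
This gives 1 ≠ 3.

No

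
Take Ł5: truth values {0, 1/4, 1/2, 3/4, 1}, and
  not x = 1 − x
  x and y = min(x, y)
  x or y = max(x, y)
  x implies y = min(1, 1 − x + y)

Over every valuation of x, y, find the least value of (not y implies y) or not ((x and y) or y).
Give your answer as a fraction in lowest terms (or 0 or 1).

3/4

Take x = 0, y = 1/4:
not y = not 1/4 = 3/4
not y implies y = 3/4 implies 1/4 = 1/2
x and y = 0 and 1/4 = 0
(x and y) or y = 0 or 1/4 = 1/4
not ((x and y) or y) = not 1/4 = 3/4
(not y implies y) or not ((x and y) or y) = 1/2 or 3/4 = 3/4
No assignment yields a value below 3/4, so this is the minimum.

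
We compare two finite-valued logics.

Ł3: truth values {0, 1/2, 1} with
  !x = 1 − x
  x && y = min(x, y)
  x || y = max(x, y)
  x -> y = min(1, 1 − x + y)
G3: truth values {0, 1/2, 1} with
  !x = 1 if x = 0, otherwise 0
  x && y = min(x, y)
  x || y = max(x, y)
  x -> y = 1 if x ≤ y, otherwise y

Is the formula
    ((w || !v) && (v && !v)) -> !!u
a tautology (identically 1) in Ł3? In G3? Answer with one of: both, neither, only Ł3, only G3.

only G3

In Ł3: at u = 0, v = 1/2, w = 0 the value is 1/2 — not a tautology.
In G3: every assignment gives 1 — tautology.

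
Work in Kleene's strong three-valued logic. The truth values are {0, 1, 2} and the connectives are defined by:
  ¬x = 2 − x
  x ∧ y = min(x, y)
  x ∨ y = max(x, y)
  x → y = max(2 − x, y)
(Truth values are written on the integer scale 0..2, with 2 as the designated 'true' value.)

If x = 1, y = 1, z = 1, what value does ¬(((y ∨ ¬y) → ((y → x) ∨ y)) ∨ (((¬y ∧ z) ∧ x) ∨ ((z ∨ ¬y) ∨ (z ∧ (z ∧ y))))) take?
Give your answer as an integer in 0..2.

1

¬y = ¬1 = 1
y ∨ ¬y = 1 ∨ 1 = 1
y → x = 1 → 1 = 1
(y → x) ∨ y = 1 ∨ 1 = 1
(y ∨ ¬y) → ((y → x) ∨ y) = 1 → 1 = 1
¬y = ¬1 = 1
¬y ∧ z = 1 ∧ 1 = 1
(¬y ∧ z) ∧ x = 1 ∧ 1 = 1
¬y = ¬1 = 1
z ∨ ¬y = 1 ∨ 1 = 1
z ∧ y = 1 ∧ 1 = 1
z ∧ (z ∧ y) = 1 ∧ 1 = 1
(z ∨ ¬y) ∨ (z ∧ (z ∧ y)) = 1 ∨ 1 = 1
((¬y ∧ z) ∧ x) ∨ ((z ∨ ¬y) ∨ (z ∧ (z ∧ y))) = 1 ∨ 1 = 1
((y ∨ ¬y) → ((y → x) ∨ y)) ∨ (((¬y ∧ z) ∧ x) ∨ ((z ∨ ¬y) ∨ (z ∧ (z ∧ y)))) = 1 ∨ 1 = 1
¬(((y ∨ ¬y) → ((y → x) ∨ y)) ∨ (((¬y ∧ z) ∧ x) ∨ ((z ∨ ¬y) ∨ (z ∧ (z ∧ y))))) = ¬1 = 1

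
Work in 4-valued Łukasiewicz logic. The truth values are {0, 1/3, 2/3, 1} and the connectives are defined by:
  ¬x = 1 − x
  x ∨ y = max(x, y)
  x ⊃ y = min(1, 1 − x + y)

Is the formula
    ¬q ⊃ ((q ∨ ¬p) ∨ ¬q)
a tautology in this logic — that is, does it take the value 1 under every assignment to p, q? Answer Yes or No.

Yes

p = 0, q = 0 ↦ 1
p = 0, q = 1/3 ↦ 1
p = 0, q = 2/3 ↦ 1
p = 0, q = 1 ↦ 1
p = 1/3, q = 0 ↦ 1
p = 1/3, q = 1/3 ↦ 1
p = 1/3, q = 2/3 ↦ 1
p = 1/3, q = 1 ↦ 1
p = 2/3, q = 0 ↦ 1
p = 2/3, q = 1/3 ↦ 1
p = 2/3, q = 2/3 ↦ 1
p = 2/3, q = 1 ↦ 1
p = 1, q = 0 ↦ 1
p = 1, q = 1/3 ↦ 1
p = 1, q = 2/3 ↦ 1
p = 1, q = 1 ↦ 1
Every assignment gives a value ≥ 1.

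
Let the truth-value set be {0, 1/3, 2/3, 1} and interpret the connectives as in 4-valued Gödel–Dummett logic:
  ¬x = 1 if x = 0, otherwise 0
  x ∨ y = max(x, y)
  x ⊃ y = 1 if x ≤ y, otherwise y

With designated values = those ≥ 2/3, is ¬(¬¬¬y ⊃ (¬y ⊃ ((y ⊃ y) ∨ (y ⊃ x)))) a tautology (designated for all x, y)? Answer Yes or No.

No

Counterexample: take x = 0, y = 0.
¬y = ¬0 = 1
¬¬y = ¬1 = 0
¬¬¬y = ¬0 = 1
¬y = ¬0 = 1
y ⊃ y = 0 ⊃ 0 = 1
y ⊃ x = 0 ⊃ 0 = 1
(y ⊃ y) ∨ (y ⊃ x) = 1 ∨ 1 = 1
¬y ⊃ ((y ⊃ y) ∨ (y ⊃ x)) = 1 ⊃ 1 = 1
¬¬¬y ⊃ (¬y ⊃ ((y ⊃ y) ∨ (y ⊃ x))) = 1 ⊃ 1 = 1
¬(¬¬¬y ⊃ (¬y ⊃ ((y ⊃ y) ∨ (y ⊃ x)))) = ¬1 = 0
This gives 0, which is below 2/3.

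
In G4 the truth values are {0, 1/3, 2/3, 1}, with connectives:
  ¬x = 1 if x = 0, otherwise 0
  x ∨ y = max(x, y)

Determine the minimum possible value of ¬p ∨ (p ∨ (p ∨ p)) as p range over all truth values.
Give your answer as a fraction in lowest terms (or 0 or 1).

Take p = 1/3:
¬p = ¬1/3 = 0
p ∨ p = 1/3 ∨ 1/3 = 1/3
p ∨ (p ∨ p) = 1/3 ∨ 1/3 = 1/3
¬p ∨ (p ∨ (p ∨ p)) = 0 ∨ 1/3 = 1/3
No assignment yields a value below 1/3, so this is the minimum.

1/3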